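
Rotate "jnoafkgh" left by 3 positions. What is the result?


Input: "jnoafkgh", rotate left by 3
First 3 characters: "jno"
Remaining characters: "afkgh"
Concatenate remaining + first: "afkgh" + "jno" = "afkghjno"

afkghjno


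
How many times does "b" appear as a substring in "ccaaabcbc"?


Searching for "b" in "ccaaabcbc"
Scanning each position:
  Position 0: "c" => no
  Position 1: "c" => no
  Position 2: "a" => no
  Position 3: "a" => no
  Position 4: "a" => no
  Position 5: "b" => MATCH
  Position 6: "c" => no
  Position 7: "b" => MATCH
  Position 8: "c" => no
Total occurrences: 2

2


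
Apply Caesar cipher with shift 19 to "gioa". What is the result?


Caesar cipher: shift "gioa" by 19
  'g' (pos 6) + 19 = pos 25 = 'z'
  'i' (pos 8) + 19 = pos 1 = 'b'
  'o' (pos 14) + 19 = pos 7 = 'h'
  'a' (pos 0) + 19 = pos 19 = 't'
Result: zbht

zbht


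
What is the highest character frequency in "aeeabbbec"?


Input: aeeabbbec
Character counts:
  'a': 2
  'b': 3
  'c': 1
  'e': 3
Maximum frequency: 3

3


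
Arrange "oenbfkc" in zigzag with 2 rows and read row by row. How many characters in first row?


Zigzag "oenbfkc" into 2 rows:
Placing characters:
  'o' => row 0
  'e' => row 1
  'n' => row 0
  'b' => row 1
  'f' => row 0
  'k' => row 1
  'c' => row 0
Rows:
  Row 0: "onfc"
  Row 1: "ebk"
First row length: 4

4


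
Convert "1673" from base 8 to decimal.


Input: "1673" in base 8
Positional expansion:
  Digit '1' (value 1) x 8^3 = 512
  Digit '6' (value 6) x 8^2 = 384
  Digit '7' (value 7) x 8^1 = 56
  Digit '3' (value 3) x 8^0 = 3
Sum = 955

955


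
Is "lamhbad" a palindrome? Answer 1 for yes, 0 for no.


Input: lamhbad
Reversed: dabhmal
  Compare pos 0 ('l') with pos 6 ('d'): MISMATCH
  Compare pos 1 ('a') with pos 5 ('a'): match
  Compare pos 2 ('m') with pos 4 ('b'): MISMATCH
Result: not a palindrome

0


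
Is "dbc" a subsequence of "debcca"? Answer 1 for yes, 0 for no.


Check if "dbc" is a subsequence of "debcca"
Greedy scan:
  Position 0 ('d'): matches sub[0] = 'd'
  Position 1 ('e'): no match needed
  Position 2 ('b'): matches sub[1] = 'b'
  Position 3 ('c'): matches sub[2] = 'c'
  Position 4 ('c'): no match needed
  Position 5 ('a'): no match needed
All 3 characters matched => is a subsequence

1


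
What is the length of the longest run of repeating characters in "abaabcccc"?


Input: "abaabcccc"
Scanning for longest run:
  Position 1 ('b'): new char, reset run to 1
  Position 2 ('a'): new char, reset run to 1
  Position 3 ('a'): continues run of 'a', length=2
  Position 4 ('b'): new char, reset run to 1
  Position 5 ('c'): new char, reset run to 1
  Position 6 ('c'): continues run of 'c', length=2
  Position 7 ('c'): continues run of 'c', length=3
  Position 8 ('c'): continues run of 'c', length=4
Longest run: 'c' with length 4

4


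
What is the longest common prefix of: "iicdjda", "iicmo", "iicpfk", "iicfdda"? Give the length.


Words: iicdjda, iicmo, iicpfk, iicfdda
  Position 0: all 'i' => match
  Position 1: all 'i' => match
  Position 2: all 'c' => match
  Position 3: ('d', 'm', 'p', 'f') => mismatch, stop
LCP = "iic" (length 3)

3


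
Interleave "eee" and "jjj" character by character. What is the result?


Interleaving "eee" and "jjj":
  Position 0: 'e' from first, 'j' from second => "ej"
  Position 1: 'e' from first, 'j' from second => "ej"
  Position 2: 'e' from first, 'j' from second => "ej"
Result: ejejej

ejejej


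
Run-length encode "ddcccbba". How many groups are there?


Input: ddcccbba
Scanning for consecutive runs:
  Group 1: 'd' x 2 (positions 0-1)
  Group 2: 'c' x 3 (positions 2-4)
  Group 3: 'b' x 2 (positions 5-6)
  Group 4: 'a' x 1 (positions 7-7)
Total groups: 4

4


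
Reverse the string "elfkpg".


Input: elfkpg
Reading characters right to left:
  Position 5: 'g'
  Position 4: 'p'
  Position 3: 'k'
  Position 2: 'f'
  Position 1: 'l'
  Position 0: 'e'
Reversed: gpkfle

gpkfle


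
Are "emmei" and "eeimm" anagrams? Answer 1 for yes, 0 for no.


Strings: "emmei", "eeimm"
Sorted first:  eeimm
Sorted second: eeimm
Sorted forms match => anagrams

1


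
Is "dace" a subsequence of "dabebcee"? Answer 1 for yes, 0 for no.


Check if "dace" is a subsequence of "dabebcee"
Greedy scan:
  Position 0 ('d'): matches sub[0] = 'd'
  Position 1 ('a'): matches sub[1] = 'a'
  Position 2 ('b'): no match needed
  Position 3 ('e'): no match needed
  Position 4 ('b'): no match needed
  Position 5 ('c'): matches sub[2] = 'c'
  Position 6 ('e'): matches sub[3] = 'e'
  Position 7 ('e'): no match needed
All 4 characters matched => is a subsequence

1


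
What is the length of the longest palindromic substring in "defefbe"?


Input: "defefbe"
Checking substrings for palindromes:
  [1:4] "efe" (len 3) => palindrome
  [2:5] "fef" (len 3) => palindrome
Longest palindromic substring: "efe" with length 3

3


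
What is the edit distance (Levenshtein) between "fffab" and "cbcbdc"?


Computing edit distance: "fffab" -> "cbcbdc"
DP table:
           c    b    c    b    d    c
      0    1    2    3    4    5    6
  f   1    1    2    3    4    5    6
  f   2    2    2    3    4    5    6
  f   3    3    3    3    4    5    6
  a   4    4    4    4    4    5    6
  b   5    5    4    5    4    5    6
Edit distance = dp[5][6] = 6

6


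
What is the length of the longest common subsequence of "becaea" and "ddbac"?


LCS of "becaea" and "ddbac"
DP table:
           d    d    b    a    c
      0    0    0    0    0    0
  b   0    0    0    1    1    1
  e   0    0    0    1    1    1
  c   0    0    0    1    1    2
  a   0    0    0    1    2    2
  e   0    0    0    1    2    2
  a   0    0    0    1    2    2
LCS length = dp[6][5] = 2

2


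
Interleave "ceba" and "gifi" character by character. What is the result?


Interleaving "ceba" and "gifi":
  Position 0: 'c' from first, 'g' from second => "cg"
  Position 1: 'e' from first, 'i' from second => "ei"
  Position 2: 'b' from first, 'f' from second => "bf"
  Position 3: 'a' from first, 'i' from second => "ai"
Result: cgeibfai

cgeibfai


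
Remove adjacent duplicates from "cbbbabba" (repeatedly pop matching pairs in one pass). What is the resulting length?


Input: cbbbabba
Stack-based adjacent duplicate removal:
  Read 'c': push. Stack: c
  Read 'b': push. Stack: cb
  Read 'b': matches stack top 'b' => pop. Stack: c
  Read 'b': push. Stack: cb
  Read 'a': push. Stack: cba
  Read 'b': push. Stack: cbab
  Read 'b': matches stack top 'b' => pop. Stack: cba
  Read 'a': matches stack top 'a' => pop. Stack: cb
Final stack: "cb" (length 2)

2


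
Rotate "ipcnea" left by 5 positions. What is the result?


Input: "ipcnea", rotate left by 5
First 5 characters: "ipcne"
Remaining characters: "a"
Concatenate remaining + first: "a" + "ipcne" = "aipcne"

aipcne


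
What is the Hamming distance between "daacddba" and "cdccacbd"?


Comparing "daacddba" and "cdccacbd" position by position:
  Position 0: 'd' vs 'c' => differ
  Position 1: 'a' vs 'd' => differ
  Position 2: 'a' vs 'c' => differ
  Position 3: 'c' vs 'c' => same
  Position 4: 'd' vs 'a' => differ
  Position 5: 'd' vs 'c' => differ
  Position 6: 'b' vs 'b' => same
  Position 7: 'a' vs 'd' => differ
Total differences (Hamming distance): 6

6


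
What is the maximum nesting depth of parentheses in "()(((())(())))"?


Input: "()(((())(())))"
Tracking depth:
  Position 0 '(': depth becomes 1
  Position 1 ')': depth becomes 0
  Position 2 '(': depth becomes 1
  Position 3 '(': depth becomes 2
  Position 4 '(': depth becomes 3
  Position 5 '(': depth becomes 4
  Position 6 ')': depth becomes 3
  Position 7 ')': depth becomes 2
  Position 8 '(': depth becomes 3
  Position 9 '(': depth becomes 4
  Position 10 ')': depth becomes 3
  Position 11 ')': depth becomes 2
  Position 12 ')': depth becomes 1
  Position 13 ')': depth becomes 0
Maximum depth reached: 4

4


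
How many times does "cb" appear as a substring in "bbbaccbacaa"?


Searching for "cb" in "bbbaccbacaa"
Scanning each position:
  Position 0: "bb" => no
  Position 1: "bb" => no
  Position 2: "ba" => no
  Position 3: "ac" => no
  Position 4: "cc" => no
  Position 5: "cb" => MATCH
  Position 6: "ba" => no
  Position 7: "ac" => no
  Position 8: "ca" => no
  Position 9: "aa" => no
Total occurrences: 1

1


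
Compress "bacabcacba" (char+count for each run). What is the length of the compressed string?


Input: bacabcacba
Runs:
  'b' x 1 => "b1"
  'a' x 1 => "a1"
  'c' x 1 => "c1"
  'a' x 1 => "a1"
  'b' x 1 => "b1"
  'c' x 1 => "c1"
  'a' x 1 => "a1"
  'c' x 1 => "c1"
  'b' x 1 => "b1"
  'a' x 1 => "a1"
Compressed: "b1a1c1a1b1c1a1c1b1a1"
Compressed length: 20

20


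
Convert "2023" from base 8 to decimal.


Input: "2023" in base 8
Positional expansion:
  Digit '2' (value 2) x 8^3 = 1024
  Digit '0' (value 0) x 8^2 = 0
  Digit '2' (value 2) x 8^1 = 16
  Digit '3' (value 3) x 8^0 = 3
Sum = 1043

1043


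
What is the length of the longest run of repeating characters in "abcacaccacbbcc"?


Input: "abcacaccacbbcc"
Scanning for longest run:
  Position 1 ('b'): new char, reset run to 1
  Position 2 ('c'): new char, reset run to 1
  Position 3 ('a'): new char, reset run to 1
  Position 4 ('c'): new char, reset run to 1
  Position 5 ('a'): new char, reset run to 1
  Position 6 ('c'): new char, reset run to 1
  Position 7 ('c'): continues run of 'c', length=2
  Position 8 ('a'): new char, reset run to 1
  Position 9 ('c'): new char, reset run to 1
  Position 10 ('b'): new char, reset run to 1
  Position 11 ('b'): continues run of 'b', length=2
  Position 12 ('c'): new char, reset run to 1
  Position 13 ('c'): continues run of 'c', length=2
Longest run: 'c' with length 2

2


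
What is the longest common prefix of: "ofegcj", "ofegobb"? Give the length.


Words: ofegcj, ofegobb
  Position 0: all 'o' => match
  Position 1: all 'f' => match
  Position 2: all 'e' => match
  Position 3: all 'g' => match
  Position 4: ('c', 'o') => mismatch, stop
LCP = "ofeg" (length 4)

4


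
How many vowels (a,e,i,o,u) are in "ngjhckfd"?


Input: ngjhckfd
Checking each character:
  'n' at position 0: consonant
  'g' at position 1: consonant
  'j' at position 2: consonant
  'h' at position 3: consonant
  'c' at position 4: consonant
  'k' at position 5: consonant
  'f' at position 6: consonant
  'd' at position 7: consonant
Total vowels: 0

0


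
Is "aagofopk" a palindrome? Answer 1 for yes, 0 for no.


Input: aagofopk
Reversed: kpofogaa
  Compare pos 0 ('a') with pos 7 ('k'): MISMATCH
  Compare pos 1 ('a') with pos 6 ('p'): MISMATCH
  Compare pos 2 ('g') with pos 5 ('o'): MISMATCH
  Compare pos 3 ('o') with pos 4 ('f'): MISMATCH
Result: not a palindrome

0


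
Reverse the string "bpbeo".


Input: bpbeo
Reading characters right to left:
  Position 4: 'o'
  Position 3: 'e'
  Position 2: 'b'
  Position 1: 'p'
  Position 0: 'b'
Reversed: oebpb

oebpb


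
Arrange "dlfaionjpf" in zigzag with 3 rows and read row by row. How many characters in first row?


Zigzag "dlfaionjpf" into 3 rows:
Placing characters:
  'd' => row 0
  'l' => row 1
  'f' => row 2
  'a' => row 1
  'i' => row 0
  'o' => row 1
  'n' => row 2
  'j' => row 1
  'p' => row 0
  'f' => row 1
Rows:
  Row 0: "dip"
  Row 1: "laojf"
  Row 2: "fn"
First row length: 3

3


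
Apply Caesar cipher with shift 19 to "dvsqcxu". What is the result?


Caesar cipher: shift "dvsqcxu" by 19
  'd' (pos 3) + 19 = pos 22 = 'w'
  'v' (pos 21) + 19 = pos 14 = 'o'
  's' (pos 18) + 19 = pos 11 = 'l'
  'q' (pos 16) + 19 = pos 9 = 'j'
  'c' (pos 2) + 19 = pos 21 = 'v'
  'x' (pos 23) + 19 = pos 16 = 'q'
  'u' (pos 20) + 19 = pos 13 = 'n'
Result: woljvqn

woljvqn


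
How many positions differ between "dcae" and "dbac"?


Comparing "dcae" and "dbac" position by position:
  Position 0: 'd' vs 'd' => same
  Position 1: 'c' vs 'b' => DIFFER
  Position 2: 'a' vs 'a' => same
  Position 3: 'e' vs 'c' => DIFFER
Positions that differ: 2

2


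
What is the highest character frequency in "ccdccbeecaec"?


Input: ccdccbeecaec
Character counts:
  'a': 1
  'b': 1
  'c': 6
  'd': 1
  'e': 3
Maximum frequency: 6

6


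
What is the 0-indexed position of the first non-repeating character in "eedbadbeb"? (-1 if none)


Input: eedbadbeb
Character frequencies:
  'a': 1
  'b': 3
  'd': 2
  'e': 3
Scanning left to right for freq == 1:
  Position 0 ('e'): freq=3, skip
  Position 1 ('e'): freq=3, skip
  Position 2 ('d'): freq=2, skip
  Position 3 ('b'): freq=3, skip
  Position 4 ('a'): unique! => answer = 4

4


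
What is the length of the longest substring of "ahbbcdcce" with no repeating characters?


Input: "ahbbcdcce"
Sliding window (track last position of each char):
  Position 0 ('a'): window [0,0] length 1 -- new best
  Position 1 ('h'): window [0,1] length 2 -- new best
  Position 2 ('b'): window [0,2] length 3 -- new best
  Position 3 ('b'): repeat (last at 2), move window start to 3
  Position 3 ('b'): window [3,3] length 1
  Position 4 ('c'): window [3,4] length 2
  Position 5 ('d'): window [3,5] length 3
  Position 6 ('c'): repeat (last at 4), move window start to 5
  Position 6 ('c'): window [5,6] length 2
  Position 7 ('c'): repeat (last at 6), move window start to 7
  Position 7 ('c'): window [7,7] length 1
  Position 8 ('e'): window [7,8] length 2
Longest substring with no repeats: "ahb" with length 3

3


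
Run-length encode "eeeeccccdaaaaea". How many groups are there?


Input: eeeeccccdaaaaea
Scanning for consecutive runs:
  Group 1: 'e' x 4 (positions 0-3)
  Group 2: 'c' x 4 (positions 4-7)
  Group 3: 'd' x 1 (positions 8-8)
  Group 4: 'a' x 4 (positions 9-12)
  Group 5: 'e' x 1 (positions 13-13)
  Group 6: 'a' x 1 (positions 14-14)
Total groups: 6

6


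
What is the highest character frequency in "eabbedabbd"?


Input: eabbedabbd
Character counts:
  'a': 2
  'b': 4
  'd': 2
  'e': 2
Maximum frequency: 4

4


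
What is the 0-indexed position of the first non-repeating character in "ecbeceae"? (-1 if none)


Input: ecbeceae
Character frequencies:
  'a': 1
  'b': 1
  'c': 2
  'e': 4
Scanning left to right for freq == 1:
  Position 0 ('e'): freq=4, skip
  Position 1 ('c'): freq=2, skip
  Position 2 ('b'): unique! => answer = 2

2


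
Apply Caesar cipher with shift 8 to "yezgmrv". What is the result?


Caesar cipher: shift "yezgmrv" by 8
  'y' (pos 24) + 8 = pos 6 = 'g'
  'e' (pos 4) + 8 = pos 12 = 'm'
  'z' (pos 25) + 8 = pos 7 = 'h'
  'g' (pos 6) + 8 = pos 14 = 'o'
  'm' (pos 12) + 8 = pos 20 = 'u'
  'r' (pos 17) + 8 = pos 25 = 'z'
  'v' (pos 21) + 8 = pos 3 = 'd'
Result: gmhouzd

gmhouzd


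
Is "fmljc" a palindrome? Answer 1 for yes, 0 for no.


Input: fmljc
Reversed: cjlmf
  Compare pos 0 ('f') with pos 4 ('c'): MISMATCH
  Compare pos 1 ('m') with pos 3 ('j'): MISMATCH
Result: not a palindrome

0


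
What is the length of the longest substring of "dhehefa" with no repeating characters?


Input: "dhehefa"
Sliding window (track last position of each char):
  Position 0 ('d'): window [0,0] length 1 -- new best
  Position 1 ('h'): window [0,1] length 2 -- new best
  Position 2 ('e'): window [0,2] length 3 -- new best
  Position 3 ('h'): repeat (last at 1), move window start to 2
  Position 3 ('h'): window [2,3] length 2
  Position 4 ('e'): repeat (last at 2), move window start to 3
  Position 4 ('e'): window [3,4] length 2
  Position 5 ('f'): window [3,5] length 3
  Position 6 ('a'): window [3,6] length 4 -- new best
Longest substring with no repeats: "hefa" with length 4

4


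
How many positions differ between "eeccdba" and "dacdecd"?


Comparing "eeccdba" and "dacdecd" position by position:
  Position 0: 'e' vs 'd' => DIFFER
  Position 1: 'e' vs 'a' => DIFFER
  Position 2: 'c' vs 'c' => same
  Position 3: 'c' vs 'd' => DIFFER
  Position 4: 'd' vs 'e' => DIFFER
  Position 5: 'b' vs 'c' => DIFFER
  Position 6: 'a' vs 'd' => DIFFER
Positions that differ: 6

6


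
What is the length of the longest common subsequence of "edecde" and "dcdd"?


LCS of "edecde" and "dcdd"
DP table:
           d    c    d    d
      0    0    0    0    0
  e   0    0    0    0    0
  d   0    1    1    1    1
  e   0    1    1    1    1
  c   0    1    2    2    2
  d   0    1    2    3    3
  e   0    1    2    3    3
LCS length = dp[6][4] = 3

3


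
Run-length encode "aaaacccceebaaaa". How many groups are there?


Input: aaaacccceebaaaa
Scanning for consecutive runs:
  Group 1: 'a' x 4 (positions 0-3)
  Group 2: 'c' x 4 (positions 4-7)
  Group 3: 'e' x 2 (positions 8-9)
  Group 4: 'b' x 1 (positions 10-10)
  Group 5: 'a' x 4 (positions 11-14)
Total groups: 5

5


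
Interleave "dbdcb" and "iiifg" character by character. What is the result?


Interleaving "dbdcb" and "iiifg":
  Position 0: 'd' from first, 'i' from second => "di"
  Position 1: 'b' from first, 'i' from second => "bi"
  Position 2: 'd' from first, 'i' from second => "di"
  Position 3: 'c' from first, 'f' from second => "cf"
  Position 4: 'b' from first, 'g' from second => "bg"
Result: dibidicfbg

dibidicfbg


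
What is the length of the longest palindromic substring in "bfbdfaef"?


Input: "bfbdfaef"
Checking substrings for palindromes:
  [0:3] "bfb" (len 3) => palindrome
Longest palindromic substring: "bfb" with length 3

3


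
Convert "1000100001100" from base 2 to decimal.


Input: "1000100001100" in base 2
Positional expansion:
  Digit '1' (value 1) x 2^12 = 4096
  Digit '0' (value 0) x 2^11 = 0
  Digit '0' (value 0) x 2^10 = 0
  Digit '0' (value 0) x 2^9 = 0
  Digit '1' (value 1) x 2^8 = 256
  Digit '0' (value 0) x 2^7 = 0
  Digit '0' (value 0) x 2^6 = 0
  Digit '0' (value 0) x 2^5 = 0
  Digit '0' (value 0) x 2^4 = 0
  Digit '1' (value 1) x 2^3 = 8
  Digit '1' (value 1) x 2^2 = 4
  Digit '0' (value 0) x 2^1 = 0
  Digit '0' (value 0) x 2^0 = 0
Sum = 4364

4364


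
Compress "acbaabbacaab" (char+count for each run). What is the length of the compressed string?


Input: acbaabbacaab
Runs:
  'a' x 1 => "a1"
  'c' x 1 => "c1"
  'b' x 1 => "b1"
  'a' x 2 => "a2"
  'b' x 2 => "b2"
  'a' x 1 => "a1"
  'c' x 1 => "c1"
  'a' x 2 => "a2"
  'b' x 1 => "b1"
Compressed: "a1c1b1a2b2a1c1a2b1"
Compressed length: 18

18


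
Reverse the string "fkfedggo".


Input: fkfedggo
Reading characters right to left:
  Position 7: 'o'
  Position 6: 'g'
  Position 5: 'g'
  Position 4: 'd'
  Position 3: 'e'
  Position 2: 'f'
  Position 1: 'k'
  Position 0: 'f'
Reversed: oggdefkf

oggdefkf


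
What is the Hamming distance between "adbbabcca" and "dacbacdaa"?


Comparing "adbbabcca" and "dacbacdaa" position by position:
  Position 0: 'a' vs 'd' => differ
  Position 1: 'd' vs 'a' => differ
  Position 2: 'b' vs 'c' => differ
  Position 3: 'b' vs 'b' => same
  Position 4: 'a' vs 'a' => same
  Position 5: 'b' vs 'c' => differ
  Position 6: 'c' vs 'd' => differ
  Position 7: 'c' vs 'a' => differ
  Position 8: 'a' vs 'a' => same
Total differences (Hamming distance): 6

6


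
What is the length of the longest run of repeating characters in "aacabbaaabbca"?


Input: "aacabbaaabbca"
Scanning for longest run:
  Position 1 ('a'): continues run of 'a', length=2
  Position 2 ('c'): new char, reset run to 1
  Position 3 ('a'): new char, reset run to 1
  Position 4 ('b'): new char, reset run to 1
  Position 5 ('b'): continues run of 'b', length=2
  Position 6 ('a'): new char, reset run to 1
  Position 7 ('a'): continues run of 'a', length=2
  Position 8 ('a'): continues run of 'a', length=3
  Position 9 ('b'): new char, reset run to 1
  Position 10 ('b'): continues run of 'b', length=2
  Position 11 ('c'): new char, reset run to 1
  Position 12 ('a'): new char, reset run to 1
Longest run: 'a' with length 3

3


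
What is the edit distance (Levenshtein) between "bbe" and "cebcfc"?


Computing edit distance: "bbe" -> "cebcfc"
DP table:
           c    e    b    c    f    c
      0    1    2    3    4    5    6
  b   1    1    2    2    3    4    5
  b   2    2    2    2    3    4    5
  e   3    3    2    3    3    4    5
Edit distance = dp[3][6] = 5

5


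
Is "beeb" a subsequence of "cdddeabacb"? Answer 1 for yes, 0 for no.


Check if "beeb" is a subsequence of "cdddeabacb"
Greedy scan:
  Position 0 ('c'): no match needed
  Position 1 ('d'): no match needed
  Position 2 ('d'): no match needed
  Position 3 ('d'): no match needed
  Position 4 ('e'): no match needed
  Position 5 ('a'): no match needed
  Position 6 ('b'): matches sub[0] = 'b'
  Position 7 ('a'): no match needed
  Position 8 ('c'): no match needed
  Position 9 ('b'): no match needed
Only matched 1/4 characters => not a subsequence

0


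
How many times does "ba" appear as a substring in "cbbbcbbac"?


Searching for "ba" in "cbbbcbbac"
Scanning each position:
  Position 0: "cb" => no
  Position 1: "bb" => no
  Position 2: "bb" => no
  Position 3: "bc" => no
  Position 4: "cb" => no
  Position 5: "bb" => no
  Position 6: "ba" => MATCH
  Position 7: "ac" => no
Total occurrences: 1

1


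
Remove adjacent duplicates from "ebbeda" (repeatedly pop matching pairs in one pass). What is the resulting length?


Input: ebbeda
Stack-based adjacent duplicate removal:
  Read 'e': push. Stack: e
  Read 'b': push. Stack: eb
  Read 'b': matches stack top 'b' => pop. Stack: e
  Read 'e': matches stack top 'e' => pop. Stack: (empty)
  Read 'd': push. Stack: d
  Read 'a': push. Stack: da
Final stack: "da" (length 2)

2


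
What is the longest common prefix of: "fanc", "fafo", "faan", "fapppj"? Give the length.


Words: fanc, fafo, faan, fapppj
  Position 0: all 'f' => match
  Position 1: all 'a' => match
  Position 2: ('n', 'f', 'a', 'p') => mismatch, stop
LCP = "fa" (length 2)

2


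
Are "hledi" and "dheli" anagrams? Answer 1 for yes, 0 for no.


Strings: "hledi", "dheli"
Sorted first:  dehil
Sorted second: dehil
Sorted forms match => anagrams

1


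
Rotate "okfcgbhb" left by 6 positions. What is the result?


Input: "okfcgbhb", rotate left by 6
First 6 characters: "okfcgb"
Remaining characters: "hb"
Concatenate remaining + first: "hb" + "okfcgb" = "hbokfcgb"

hbokfcgb


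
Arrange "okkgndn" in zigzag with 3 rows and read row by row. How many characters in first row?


Zigzag "okkgndn" into 3 rows:
Placing characters:
  'o' => row 0
  'k' => row 1
  'k' => row 2
  'g' => row 1
  'n' => row 0
  'd' => row 1
  'n' => row 2
Rows:
  Row 0: "on"
  Row 1: "kgd"
  Row 2: "kn"
First row length: 2

2


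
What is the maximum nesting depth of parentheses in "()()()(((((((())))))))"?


Input: "()()()(((((((())))))))"
Tracking depth:
  Position 0 '(': depth becomes 1
  Position 1 ')': depth becomes 0
  Position 2 '(': depth becomes 1
  Position 3 ')': depth becomes 0
  Position 4 '(': depth becomes 1
  Position 5 ')': depth becomes 0
  Position 6 '(': depth becomes 1
  Position 7 '(': depth becomes 2
  Position 8 '(': depth becomes 3
  Position 9 '(': depth becomes 4
  Position 10 '(': depth becomes 5
  Position 11 '(': depth becomes 6
  Position 12 '(': depth becomes 7
  Position 13 '(': depth becomes 8
  Position 14 ')': depth becomes 7
  Position 15 ')': depth becomes 6
  Position 16 ')': depth becomes 5
  Position 17 ')': depth becomes 4
  Position 18 ')': depth becomes 3
  Position 19 ')': depth becomes 2
  Position 20 ')': depth becomes 1
  Position 21 ')': depth becomes 0
Maximum depth reached: 8

8


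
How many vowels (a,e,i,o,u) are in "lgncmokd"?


Input: lgncmokd
Checking each character:
  'l' at position 0: consonant
  'g' at position 1: consonant
  'n' at position 2: consonant
  'c' at position 3: consonant
  'm' at position 4: consonant
  'o' at position 5: vowel (running total: 1)
  'k' at position 6: consonant
  'd' at position 7: consonant
Total vowels: 1

1


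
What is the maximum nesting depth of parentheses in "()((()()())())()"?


Input: "()((()()())())()"
Tracking depth:
  Position 0 '(': depth becomes 1
  Position 1 ')': depth becomes 0
  Position 2 '(': depth becomes 1
  Position 3 '(': depth becomes 2
  Position 4 '(': depth becomes 3
  Position 5 ')': depth becomes 2
  Position 6 '(': depth becomes 3
  Position 7 ')': depth becomes 2
  Position 8 '(': depth becomes 3
  Position 9 ')': depth becomes 2
  Position 10 ')': depth becomes 1
  Position 11 '(': depth becomes 2
  Position 12 ')': depth becomes 1
  Position 13 ')': depth becomes 0
  Position 14 '(': depth becomes 1
  Position 15 ')': depth becomes 0
Maximum depth reached: 3

3


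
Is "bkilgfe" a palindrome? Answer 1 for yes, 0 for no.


Input: bkilgfe
Reversed: efglikb
  Compare pos 0 ('b') with pos 6 ('e'): MISMATCH
  Compare pos 1 ('k') with pos 5 ('f'): MISMATCH
  Compare pos 2 ('i') with pos 4 ('g'): MISMATCH
Result: not a palindrome

0


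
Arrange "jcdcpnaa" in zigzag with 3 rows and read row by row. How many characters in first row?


Zigzag "jcdcpnaa" into 3 rows:
Placing characters:
  'j' => row 0
  'c' => row 1
  'd' => row 2
  'c' => row 1
  'p' => row 0
  'n' => row 1
  'a' => row 2
  'a' => row 1
Rows:
  Row 0: "jp"
  Row 1: "ccna"
  Row 2: "da"
First row length: 2

2


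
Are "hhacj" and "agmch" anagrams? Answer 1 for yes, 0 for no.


Strings: "hhacj", "agmch"
Sorted first:  achhj
Sorted second: acghm
Differ at position 2: 'h' vs 'g' => not anagrams

0


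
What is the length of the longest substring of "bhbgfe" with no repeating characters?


Input: "bhbgfe"
Sliding window (track last position of each char):
  Position 0 ('b'): window [0,0] length 1 -- new best
  Position 1 ('h'): window [0,1] length 2 -- new best
  Position 2 ('b'): repeat (last at 0), move window start to 1
  Position 2 ('b'): window [1,2] length 2
  Position 3 ('g'): window [1,3] length 3 -- new best
  Position 4 ('f'): window [1,4] length 4 -- new best
  Position 5 ('e'): window [1,5] length 5 -- new best
Longest substring with no repeats: "hbgfe" with length 5

5


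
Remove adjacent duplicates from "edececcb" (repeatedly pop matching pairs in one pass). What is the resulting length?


Input: edececcb
Stack-based adjacent duplicate removal:
  Read 'e': push. Stack: e
  Read 'd': push. Stack: ed
  Read 'e': push. Stack: ede
  Read 'c': push. Stack: edec
  Read 'e': push. Stack: edece
  Read 'c': push. Stack: edecec
  Read 'c': matches stack top 'c' => pop. Stack: edece
  Read 'b': push. Stack: edeceb
Final stack: "edeceb" (length 6)

6


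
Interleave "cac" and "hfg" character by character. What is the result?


Interleaving "cac" and "hfg":
  Position 0: 'c' from first, 'h' from second => "ch"
  Position 1: 'a' from first, 'f' from second => "af"
  Position 2: 'c' from first, 'g' from second => "cg"
Result: chafcg

chafcg


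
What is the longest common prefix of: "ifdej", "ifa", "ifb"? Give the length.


Words: ifdej, ifa, ifb
  Position 0: all 'i' => match
  Position 1: all 'f' => match
  Position 2: ('d', 'a', 'b') => mismatch, stop
LCP = "if" (length 2)

2


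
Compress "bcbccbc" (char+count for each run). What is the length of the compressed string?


Input: bcbccbc
Runs:
  'b' x 1 => "b1"
  'c' x 1 => "c1"
  'b' x 1 => "b1"
  'c' x 2 => "c2"
  'b' x 1 => "b1"
  'c' x 1 => "c1"
Compressed: "b1c1b1c2b1c1"
Compressed length: 12

12


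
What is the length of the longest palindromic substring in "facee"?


Input: "facee"
Checking substrings for palindromes:
  [3:5] "ee" (len 2) => palindrome
Longest palindromic substring: "ee" with length 2

2


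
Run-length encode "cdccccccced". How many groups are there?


Input: cdccccccced
Scanning for consecutive runs:
  Group 1: 'c' x 1 (positions 0-0)
  Group 2: 'd' x 1 (positions 1-1)
  Group 3: 'c' x 7 (positions 2-8)
  Group 4: 'e' x 1 (positions 9-9)
  Group 5: 'd' x 1 (positions 10-10)
Total groups: 5

5


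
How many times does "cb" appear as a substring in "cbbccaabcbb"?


Searching for "cb" in "cbbccaabcbb"
Scanning each position:
  Position 0: "cb" => MATCH
  Position 1: "bb" => no
  Position 2: "bc" => no
  Position 3: "cc" => no
  Position 4: "ca" => no
  Position 5: "aa" => no
  Position 6: "ab" => no
  Position 7: "bc" => no
  Position 8: "cb" => MATCH
  Position 9: "bb" => no
Total occurrences: 2

2


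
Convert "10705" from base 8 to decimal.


Input: "10705" in base 8
Positional expansion:
  Digit '1' (value 1) x 8^4 = 4096
  Digit '0' (value 0) x 8^3 = 0
  Digit '7' (value 7) x 8^2 = 448
  Digit '0' (value 0) x 8^1 = 0
  Digit '5' (value 5) x 8^0 = 5
Sum = 4549

4549


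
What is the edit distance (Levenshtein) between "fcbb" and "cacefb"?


Computing edit distance: "fcbb" -> "cacefb"
DP table:
           c    a    c    e    f    b
      0    1    2    3    4    5    6
  f   1    1    2    3    4    4    5
  c   2    1    2    2    3    4    5
  b   3    2    2    3    3    4    4
  b   4    3    3    3    4    4    4
Edit distance = dp[4][6] = 4

4


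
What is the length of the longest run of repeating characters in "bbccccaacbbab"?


Input: "bbccccaacbbab"
Scanning for longest run:
  Position 1 ('b'): continues run of 'b', length=2
  Position 2 ('c'): new char, reset run to 1
  Position 3 ('c'): continues run of 'c', length=2
  Position 4 ('c'): continues run of 'c', length=3
  Position 5 ('c'): continues run of 'c', length=4
  Position 6 ('a'): new char, reset run to 1
  Position 7 ('a'): continues run of 'a', length=2
  Position 8 ('c'): new char, reset run to 1
  Position 9 ('b'): new char, reset run to 1
  Position 10 ('b'): continues run of 'b', length=2
  Position 11 ('a'): new char, reset run to 1
  Position 12 ('b'): new char, reset run to 1
Longest run: 'c' with length 4

4


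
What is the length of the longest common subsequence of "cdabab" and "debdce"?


LCS of "cdabab" and "debdce"
DP table:
           d    e    b    d    c    e
      0    0    0    0    0    0    0
  c   0    0    0    0    0    1    1
  d   0    1    1    1    1    1    1
  a   0    1    1    1    1    1    1
  b   0    1    1    2    2    2    2
  a   0    1    1    2    2    2    2
  b   0    1    1    2    2    2    2
LCS length = dp[6][6] = 2

2


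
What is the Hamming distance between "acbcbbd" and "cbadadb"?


Comparing "acbcbbd" and "cbadadb" position by position:
  Position 0: 'a' vs 'c' => differ
  Position 1: 'c' vs 'b' => differ
  Position 2: 'b' vs 'a' => differ
  Position 3: 'c' vs 'd' => differ
  Position 4: 'b' vs 'a' => differ
  Position 5: 'b' vs 'd' => differ
  Position 6: 'd' vs 'b' => differ
Total differences (Hamming distance): 7

7


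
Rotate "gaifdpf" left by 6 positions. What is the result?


Input: "gaifdpf", rotate left by 6
First 6 characters: "gaifdp"
Remaining characters: "f"
Concatenate remaining + first: "f" + "gaifdp" = "fgaifdp"

fgaifdp


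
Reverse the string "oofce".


Input: oofce
Reading characters right to left:
  Position 4: 'e'
  Position 3: 'c'
  Position 2: 'f'
  Position 1: 'o'
  Position 0: 'o'
Reversed: ecfoo

ecfoo


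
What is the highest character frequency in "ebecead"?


Input: ebecead
Character counts:
  'a': 1
  'b': 1
  'c': 1
  'd': 1
  'e': 3
Maximum frequency: 3

3


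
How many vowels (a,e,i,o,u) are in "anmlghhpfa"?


Input: anmlghhpfa
Checking each character:
  'a' at position 0: vowel (running total: 1)
  'n' at position 1: consonant
  'm' at position 2: consonant
  'l' at position 3: consonant
  'g' at position 4: consonant
  'h' at position 5: consonant
  'h' at position 6: consonant
  'p' at position 7: consonant
  'f' at position 8: consonant
  'a' at position 9: vowel (running total: 2)
Total vowels: 2

2


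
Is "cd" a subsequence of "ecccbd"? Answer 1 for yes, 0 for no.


Check if "cd" is a subsequence of "ecccbd"
Greedy scan:
  Position 0 ('e'): no match needed
  Position 1 ('c'): matches sub[0] = 'c'
  Position 2 ('c'): no match needed
  Position 3 ('c'): no match needed
  Position 4 ('b'): no match needed
  Position 5 ('d'): matches sub[1] = 'd'
All 2 characters matched => is a subsequence

1


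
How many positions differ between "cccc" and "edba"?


Comparing "cccc" and "edba" position by position:
  Position 0: 'c' vs 'e' => DIFFER
  Position 1: 'c' vs 'd' => DIFFER
  Position 2: 'c' vs 'b' => DIFFER
  Position 3: 'c' vs 'a' => DIFFER
Positions that differ: 4

4


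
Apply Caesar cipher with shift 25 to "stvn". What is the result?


Caesar cipher: shift "stvn" by 25
  's' (pos 18) + 25 = pos 17 = 'r'
  't' (pos 19) + 25 = pos 18 = 's'
  'v' (pos 21) + 25 = pos 20 = 'u'
  'n' (pos 13) + 25 = pos 12 = 'm'
Result: rsum

rsum


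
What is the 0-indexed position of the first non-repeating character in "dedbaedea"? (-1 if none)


Input: dedbaedea
Character frequencies:
  'a': 2
  'b': 1
  'd': 3
  'e': 3
Scanning left to right for freq == 1:
  Position 0 ('d'): freq=3, skip
  Position 1 ('e'): freq=3, skip
  Position 2 ('d'): freq=3, skip
  Position 3 ('b'): unique! => answer = 3

3


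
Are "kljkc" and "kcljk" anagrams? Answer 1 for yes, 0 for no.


Strings: "kljkc", "kcljk"
Sorted first:  cjkkl
Sorted second: cjkkl
Sorted forms match => anagrams

1


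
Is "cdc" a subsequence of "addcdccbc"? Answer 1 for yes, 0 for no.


Check if "cdc" is a subsequence of "addcdccbc"
Greedy scan:
  Position 0 ('a'): no match needed
  Position 1 ('d'): no match needed
  Position 2 ('d'): no match needed
  Position 3 ('c'): matches sub[0] = 'c'
  Position 4 ('d'): matches sub[1] = 'd'
  Position 5 ('c'): matches sub[2] = 'c'
  Position 6 ('c'): no match needed
  Position 7 ('b'): no match needed
  Position 8 ('c'): no match needed
All 3 characters matched => is a subsequence

1


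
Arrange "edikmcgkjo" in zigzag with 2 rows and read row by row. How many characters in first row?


Zigzag "edikmcgkjo" into 2 rows:
Placing characters:
  'e' => row 0
  'd' => row 1
  'i' => row 0
  'k' => row 1
  'm' => row 0
  'c' => row 1
  'g' => row 0
  'k' => row 1
  'j' => row 0
  'o' => row 1
Rows:
  Row 0: "eimgj"
  Row 1: "dkcko"
First row length: 5

5


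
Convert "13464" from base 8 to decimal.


Input: "13464" in base 8
Positional expansion:
  Digit '1' (value 1) x 8^4 = 4096
  Digit '3' (value 3) x 8^3 = 1536
  Digit '4' (value 4) x 8^2 = 256
  Digit '6' (value 6) x 8^1 = 48
  Digit '4' (value 4) x 8^0 = 4
Sum = 5940

5940


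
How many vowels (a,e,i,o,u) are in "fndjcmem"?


Input: fndjcmem
Checking each character:
  'f' at position 0: consonant
  'n' at position 1: consonant
  'd' at position 2: consonant
  'j' at position 3: consonant
  'c' at position 4: consonant
  'm' at position 5: consonant
  'e' at position 6: vowel (running total: 1)
  'm' at position 7: consonant
Total vowels: 1

1


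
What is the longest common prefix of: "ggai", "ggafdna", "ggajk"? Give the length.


Words: ggai, ggafdna, ggajk
  Position 0: all 'g' => match
  Position 1: all 'g' => match
  Position 2: all 'a' => match
  Position 3: ('i', 'f', 'j') => mismatch, stop
LCP = "gga" (length 3)

3


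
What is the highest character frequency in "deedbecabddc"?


Input: deedbecabddc
Character counts:
  'a': 1
  'b': 2
  'c': 2
  'd': 4
  'e': 3
Maximum frequency: 4

4


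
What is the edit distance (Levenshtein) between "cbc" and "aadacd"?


Computing edit distance: "cbc" -> "aadacd"
DP table:
           a    a    d    a    c    d
      0    1    2    3    4    5    6
  c   1    1    2    3    4    4    5
  b   2    2    2    3    4    5    5
  c   3    3    3    3    4    4    5
Edit distance = dp[3][6] = 5

5


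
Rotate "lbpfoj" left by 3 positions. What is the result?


Input: "lbpfoj", rotate left by 3
First 3 characters: "lbp"
Remaining characters: "foj"
Concatenate remaining + first: "foj" + "lbp" = "fojlbp"

fojlbp


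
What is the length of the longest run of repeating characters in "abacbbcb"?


Input: "abacbbcb"
Scanning for longest run:
  Position 1 ('b'): new char, reset run to 1
  Position 2 ('a'): new char, reset run to 1
  Position 3 ('c'): new char, reset run to 1
  Position 4 ('b'): new char, reset run to 1
  Position 5 ('b'): continues run of 'b', length=2
  Position 6 ('c'): new char, reset run to 1
  Position 7 ('b'): new char, reset run to 1
Longest run: 'b' with length 2

2


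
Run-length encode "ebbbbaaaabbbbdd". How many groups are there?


Input: ebbbbaaaabbbbdd
Scanning for consecutive runs:
  Group 1: 'e' x 1 (positions 0-0)
  Group 2: 'b' x 4 (positions 1-4)
  Group 3: 'a' x 4 (positions 5-8)
  Group 4: 'b' x 4 (positions 9-12)
  Group 5: 'd' x 2 (positions 13-14)
Total groups: 5

5


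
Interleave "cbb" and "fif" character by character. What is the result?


Interleaving "cbb" and "fif":
  Position 0: 'c' from first, 'f' from second => "cf"
  Position 1: 'b' from first, 'i' from second => "bi"
  Position 2: 'b' from first, 'f' from second => "bf"
Result: cfbibf

cfbibf


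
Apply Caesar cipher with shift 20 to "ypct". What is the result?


Caesar cipher: shift "ypct" by 20
  'y' (pos 24) + 20 = pos 18 = 's'
  'p' (pos 15) + 20 = pos 9 = 'j'
  'c' (pos 2) + 20 = pos 22 = 'w'
  't' (pos 19) + 20 = pos 13 = 'n'
Result: sjwn

sjwn


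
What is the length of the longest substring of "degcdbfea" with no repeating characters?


Input: "degcdbfea"
Sliding window (track last position of each char):
  Position 0 ('d'): window [0,0] length 1 -- new best
  Position 1 ('e'): window [0,1] length 2 -- new best
  Position 2 ('g'): window [0,2] length 3 -- new best
  Position 3 ('c'): window [0,3] length 4 -- new best
  Position 4 ('d'): repeat (last at 0), move window start to 1
  Position 4 ('d'): window [1,4] length 4
  Position 5 ('b'): window [1,5] length 5 -- new best
  Position 6 ('f'): window [1,6] length 6 -- new best
  Position 7 ('e'): repeat (last at 1), move window start to 2
  Position 7 ('e'): window [2,7] length 6
  Position 8 ('a'): window [2,8] length 7 -- new best
Longest substring with no repeats: "gcdbfea" with length 7

7


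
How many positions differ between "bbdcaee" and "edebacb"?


Comparing "bbdcaee" and "edebacb" position by position:
  Position 0: 'b' vs 'e' => DIFFER
  Position 1: 'b' vs 'd' => DIFFER
  Position 2: 'd' vs 'e' => DIFFER
  Position 3: 'c' vs 'b' => DIFFER
  Position 4: 'a' vs 'a' => same
  Position 5: 'e' vs 'c' => DIFFER
  Position 6: 'e' vs 'b' => DIFFER
Positions that differ: 6

6


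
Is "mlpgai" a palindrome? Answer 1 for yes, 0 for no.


Input: mlpgai
Reversed: iagplm
  Compare pos 0 ('m') with pos 5 ('i'): MISMATCH
  Compare pos 1 ('l') with pos 4 ('a'): MISMATCH
  Compare pos 2 ('p') with pos 3 ('g'): MISMATCH
Result: not a palindrome

0


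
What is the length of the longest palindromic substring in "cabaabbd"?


Input: "cabaabbd"
Checking substrings for palindromes:
  [2:6] "baab" (len 4) => palindrome
  [1:4] "aba" (len 3) => palindrome
  [3:5] "aa" (len 2) => palindrome
  [5:7] "bb" (len 2) => palindrome
Longest palindromic substring: "baab" with length 4

4


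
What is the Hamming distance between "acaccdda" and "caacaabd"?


Comparing "acaccdda" and "caacaabd" position by position:
  Position 0: 'a' vs 'c' => differ
  Position 1: 'c' vs 'a' => differ
  Position 2: 'a' vs 'a' => same
  Position 3: 'c' vs 'c' => same
  Position 4: 'c' vs 'a' => differ
  Position 5: 'd' vs 'a' => differ
  Position 6: 'd' vs 'b' => differ
  Position 7: 'a' vs 'd' => differ
Total differences (Hamming distance): 6

6


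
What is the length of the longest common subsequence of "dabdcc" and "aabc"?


LCS of "dabdcc" and "aabc"
DP table:
           a    a    b    c
      0    0    0    0    0
  d   0    0    0    0    0
  a   0    1    1    1    1
  b   0    1    1    2    2
  d   0    1    1    2    2
  c   0    1    1    2    3
  c   0    1    1    2    3
LCS length = dp[6][4] = 3

3


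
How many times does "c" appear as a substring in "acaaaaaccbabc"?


Searching for "c" in "acaaaaaccbabc"
Scanning each position:
  Position 0: "a" => no
  Position 1: "c" => MATCH
  Position 2: "a" => no
  Position 3: "a" => no
  Position 4: "a" => no
  Position 5: "a" => no
  Position 6: "a" => no
  Position 7: "c" => MATCH
  Position 8: "c" => MATCH
  Position 9: "b" => no
  Position 10: "a" => no
  Position 11: "b" => no
  Position 12: "c" => MATCH
Total occurrences: 4

4
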